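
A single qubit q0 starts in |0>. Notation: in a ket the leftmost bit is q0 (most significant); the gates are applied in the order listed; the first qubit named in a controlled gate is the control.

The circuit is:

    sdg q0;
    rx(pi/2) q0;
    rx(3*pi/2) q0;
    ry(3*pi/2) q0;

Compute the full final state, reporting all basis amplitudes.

After the circuit, the state carries amplitude sqrt(2)/2 on |0>, -sqrt(2)/2 on |1>.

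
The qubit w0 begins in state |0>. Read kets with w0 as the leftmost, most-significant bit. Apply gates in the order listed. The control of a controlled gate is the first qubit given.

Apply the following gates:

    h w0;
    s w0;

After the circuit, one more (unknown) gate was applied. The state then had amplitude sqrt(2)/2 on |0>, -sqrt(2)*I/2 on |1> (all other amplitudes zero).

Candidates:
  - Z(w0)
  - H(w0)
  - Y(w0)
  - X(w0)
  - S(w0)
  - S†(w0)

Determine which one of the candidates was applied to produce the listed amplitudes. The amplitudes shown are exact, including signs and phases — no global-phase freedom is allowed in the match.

The unique candidate consistent with the amplitudes is Z(w0).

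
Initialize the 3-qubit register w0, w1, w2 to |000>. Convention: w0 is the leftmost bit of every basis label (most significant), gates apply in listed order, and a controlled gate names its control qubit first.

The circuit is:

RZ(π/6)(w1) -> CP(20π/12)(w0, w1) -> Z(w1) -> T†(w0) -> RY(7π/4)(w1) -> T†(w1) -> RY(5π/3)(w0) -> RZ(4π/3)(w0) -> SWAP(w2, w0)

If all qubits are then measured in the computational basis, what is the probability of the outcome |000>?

The probability of measuring |000> is 3*sqrt(2)/16 + 3/8.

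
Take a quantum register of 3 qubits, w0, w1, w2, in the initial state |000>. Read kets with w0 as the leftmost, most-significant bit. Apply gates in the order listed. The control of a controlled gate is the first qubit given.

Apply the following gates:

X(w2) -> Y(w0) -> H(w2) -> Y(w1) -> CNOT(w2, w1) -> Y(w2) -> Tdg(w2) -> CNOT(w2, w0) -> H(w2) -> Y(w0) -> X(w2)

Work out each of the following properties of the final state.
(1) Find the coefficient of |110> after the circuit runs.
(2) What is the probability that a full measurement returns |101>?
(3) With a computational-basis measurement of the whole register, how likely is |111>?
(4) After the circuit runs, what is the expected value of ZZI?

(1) |110> carries amplitude exp(3*I*pi/4)/2 in the final state.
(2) Outcome |101> occurs with probability 0.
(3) Outcome |111> occurs with probability 1/4.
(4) The expectation value of ZZI is 1.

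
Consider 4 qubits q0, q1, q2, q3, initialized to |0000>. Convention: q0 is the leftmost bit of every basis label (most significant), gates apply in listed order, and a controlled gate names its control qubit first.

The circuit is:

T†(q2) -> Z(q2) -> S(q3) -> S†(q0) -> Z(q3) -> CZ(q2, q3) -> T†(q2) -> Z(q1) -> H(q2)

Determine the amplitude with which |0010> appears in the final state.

|0010> carries amplitude sqrt(2)/2 in the final state.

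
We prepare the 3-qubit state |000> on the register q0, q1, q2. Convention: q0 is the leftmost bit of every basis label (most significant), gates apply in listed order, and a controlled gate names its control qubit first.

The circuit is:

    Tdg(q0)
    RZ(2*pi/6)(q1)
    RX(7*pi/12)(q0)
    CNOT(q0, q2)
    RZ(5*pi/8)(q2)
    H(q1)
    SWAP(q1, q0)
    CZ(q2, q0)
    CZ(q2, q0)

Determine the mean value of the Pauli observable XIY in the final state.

In the final state, XIY has expectation 0. Key observation: gates 8-9 undo each other exactly, leaving only the rest of the circuit to track.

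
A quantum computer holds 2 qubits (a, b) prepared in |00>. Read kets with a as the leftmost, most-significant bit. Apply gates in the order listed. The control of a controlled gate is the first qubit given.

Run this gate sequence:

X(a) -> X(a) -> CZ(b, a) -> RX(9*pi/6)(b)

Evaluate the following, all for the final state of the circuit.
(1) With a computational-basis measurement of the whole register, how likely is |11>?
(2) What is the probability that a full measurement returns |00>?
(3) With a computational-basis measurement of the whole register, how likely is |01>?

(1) A full measurement returns |11> with probability 0. Key observation: steps 1-2 multiply out to the identity, so the circuit reduces to the remaining gates.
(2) Outcome |00> occurs with probability 1/2.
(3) Outcome |01> occurs with probability 1/2.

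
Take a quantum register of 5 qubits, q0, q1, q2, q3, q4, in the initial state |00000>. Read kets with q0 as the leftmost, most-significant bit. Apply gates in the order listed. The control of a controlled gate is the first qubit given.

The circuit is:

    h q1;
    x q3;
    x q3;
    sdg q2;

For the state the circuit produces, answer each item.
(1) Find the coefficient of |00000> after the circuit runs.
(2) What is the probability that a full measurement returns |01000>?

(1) The amplitude on |00000> is sqrt(2)/2. Key observation: steps 2-3 multiply out to the identity, so the circuit reduces to the remaining gates.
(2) The probability of measuring |01000> is 1/2.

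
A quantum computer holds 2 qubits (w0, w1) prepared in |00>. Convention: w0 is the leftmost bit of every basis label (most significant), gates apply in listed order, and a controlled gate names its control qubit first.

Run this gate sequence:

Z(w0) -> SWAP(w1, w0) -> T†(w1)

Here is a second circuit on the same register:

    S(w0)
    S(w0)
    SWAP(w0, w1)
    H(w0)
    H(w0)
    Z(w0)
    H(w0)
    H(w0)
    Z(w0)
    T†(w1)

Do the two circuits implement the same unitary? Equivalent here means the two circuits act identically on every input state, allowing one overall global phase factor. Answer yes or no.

Yes — the two circuits implement the same unitary up to a global phase.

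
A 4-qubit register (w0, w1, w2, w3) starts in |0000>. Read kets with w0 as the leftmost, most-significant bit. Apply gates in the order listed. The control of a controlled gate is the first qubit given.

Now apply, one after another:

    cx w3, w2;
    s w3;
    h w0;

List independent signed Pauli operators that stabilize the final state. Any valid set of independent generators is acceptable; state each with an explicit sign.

The final state is stabilized by the group generated by +XIII, +IZII, +IIZI, +IIIZ; other independent generating sets are equally valid.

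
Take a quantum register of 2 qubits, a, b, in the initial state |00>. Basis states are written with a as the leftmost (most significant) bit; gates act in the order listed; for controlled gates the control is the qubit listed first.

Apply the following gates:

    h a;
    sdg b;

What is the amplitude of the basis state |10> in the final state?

|10> carries amplitude sqrt(2)/2 in the final state.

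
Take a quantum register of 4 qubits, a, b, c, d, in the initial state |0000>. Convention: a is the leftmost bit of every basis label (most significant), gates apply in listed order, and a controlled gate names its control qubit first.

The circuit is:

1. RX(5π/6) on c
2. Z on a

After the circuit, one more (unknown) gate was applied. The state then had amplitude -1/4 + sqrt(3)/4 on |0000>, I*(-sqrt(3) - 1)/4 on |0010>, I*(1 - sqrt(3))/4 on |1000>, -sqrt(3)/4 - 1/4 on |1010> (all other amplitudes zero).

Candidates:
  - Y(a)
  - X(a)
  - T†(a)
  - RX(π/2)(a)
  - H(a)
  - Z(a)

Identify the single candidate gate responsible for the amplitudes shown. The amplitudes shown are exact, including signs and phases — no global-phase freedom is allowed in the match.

The applied gate was RX(π/2)(a).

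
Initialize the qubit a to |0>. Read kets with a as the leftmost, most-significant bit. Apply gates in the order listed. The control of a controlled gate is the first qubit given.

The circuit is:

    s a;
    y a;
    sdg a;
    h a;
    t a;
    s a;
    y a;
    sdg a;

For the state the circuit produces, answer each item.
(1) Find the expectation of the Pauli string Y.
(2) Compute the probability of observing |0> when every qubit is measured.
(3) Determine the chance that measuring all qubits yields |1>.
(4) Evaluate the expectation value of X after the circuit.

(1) In the final state, Y has expectation sqrt(2)/2.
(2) The probability of measuring |0> is 1/2.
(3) A full measurement returns |1> with probability 1/2.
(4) The observable X averages to -sqrt(2)/2.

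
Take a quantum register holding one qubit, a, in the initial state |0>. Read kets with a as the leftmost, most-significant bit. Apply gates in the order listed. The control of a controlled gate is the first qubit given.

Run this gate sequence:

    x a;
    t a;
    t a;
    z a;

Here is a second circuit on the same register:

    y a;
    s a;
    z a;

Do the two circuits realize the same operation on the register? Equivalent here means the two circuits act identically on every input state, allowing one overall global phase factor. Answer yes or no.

No — the two circuits implement different unitaries, even allowing a global phase.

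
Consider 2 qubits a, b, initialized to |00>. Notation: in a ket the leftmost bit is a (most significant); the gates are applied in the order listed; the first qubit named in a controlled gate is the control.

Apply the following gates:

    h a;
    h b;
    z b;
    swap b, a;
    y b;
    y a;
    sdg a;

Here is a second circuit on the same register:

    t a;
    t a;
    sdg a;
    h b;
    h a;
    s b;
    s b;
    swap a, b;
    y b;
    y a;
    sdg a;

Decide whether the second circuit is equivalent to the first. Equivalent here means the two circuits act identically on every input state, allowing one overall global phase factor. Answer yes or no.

Yes, they are equivalent — the unitaries differ by at most a global phase.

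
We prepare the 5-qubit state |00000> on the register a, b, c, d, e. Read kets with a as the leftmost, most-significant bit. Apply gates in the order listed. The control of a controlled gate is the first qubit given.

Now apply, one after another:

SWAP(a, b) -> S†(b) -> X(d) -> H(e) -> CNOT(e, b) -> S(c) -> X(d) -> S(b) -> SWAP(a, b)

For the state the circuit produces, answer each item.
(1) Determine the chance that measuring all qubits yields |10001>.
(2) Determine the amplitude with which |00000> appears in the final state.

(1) Outcome |10001> occurs with probability 1/2.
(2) The amplitude on |00000> is sqrt(2)/2.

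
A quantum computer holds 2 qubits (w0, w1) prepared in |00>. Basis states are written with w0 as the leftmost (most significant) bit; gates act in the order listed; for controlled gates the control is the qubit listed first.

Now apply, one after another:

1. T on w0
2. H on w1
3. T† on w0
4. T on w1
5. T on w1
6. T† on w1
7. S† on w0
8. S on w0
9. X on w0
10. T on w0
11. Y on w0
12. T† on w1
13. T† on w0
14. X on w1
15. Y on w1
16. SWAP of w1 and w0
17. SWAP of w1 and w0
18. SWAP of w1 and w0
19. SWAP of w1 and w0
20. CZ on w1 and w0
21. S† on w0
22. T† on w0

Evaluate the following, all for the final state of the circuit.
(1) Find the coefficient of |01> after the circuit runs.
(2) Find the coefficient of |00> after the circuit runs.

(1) The final state's coefficient on |01> equals sqrt(2)*exp(I*pi/4)/2. Key observation: the block from step 16 through step 17 cancels to the identity and can be dropped.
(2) The amplitude on |00> is -sqrt(2)*exp(I*pi/4)/2.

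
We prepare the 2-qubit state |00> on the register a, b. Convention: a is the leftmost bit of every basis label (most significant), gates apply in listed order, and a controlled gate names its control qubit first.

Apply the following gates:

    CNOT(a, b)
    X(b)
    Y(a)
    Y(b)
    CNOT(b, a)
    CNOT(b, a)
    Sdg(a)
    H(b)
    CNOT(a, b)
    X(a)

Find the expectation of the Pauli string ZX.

In the final state, ZX has expectation 1.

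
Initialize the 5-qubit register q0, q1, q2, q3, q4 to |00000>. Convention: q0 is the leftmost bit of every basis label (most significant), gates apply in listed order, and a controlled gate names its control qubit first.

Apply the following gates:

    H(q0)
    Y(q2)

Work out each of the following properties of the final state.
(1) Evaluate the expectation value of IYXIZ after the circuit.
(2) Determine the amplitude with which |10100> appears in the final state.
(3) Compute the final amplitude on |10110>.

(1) In the final state, IYXIZ has expectation 0.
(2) |10100> carries amplitude sqrt(2)*I/2 in the final state.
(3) The final state's coefficient on |10110> equals 0.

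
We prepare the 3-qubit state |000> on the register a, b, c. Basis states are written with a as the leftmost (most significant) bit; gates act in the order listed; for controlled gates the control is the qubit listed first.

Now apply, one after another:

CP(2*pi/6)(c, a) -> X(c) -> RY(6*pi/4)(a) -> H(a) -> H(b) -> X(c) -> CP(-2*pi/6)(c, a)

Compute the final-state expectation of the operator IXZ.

The observable IXZ averages to 1.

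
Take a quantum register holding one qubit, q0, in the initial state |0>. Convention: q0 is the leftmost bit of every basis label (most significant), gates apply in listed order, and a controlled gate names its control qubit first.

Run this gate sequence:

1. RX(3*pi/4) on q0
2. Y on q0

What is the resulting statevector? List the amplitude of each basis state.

After the circuit, the state carries amplitude -sqrt(sqrt(2) + 2)/2 on |0>, I*sqrt(2 - sqrt(2))/2 on |1>.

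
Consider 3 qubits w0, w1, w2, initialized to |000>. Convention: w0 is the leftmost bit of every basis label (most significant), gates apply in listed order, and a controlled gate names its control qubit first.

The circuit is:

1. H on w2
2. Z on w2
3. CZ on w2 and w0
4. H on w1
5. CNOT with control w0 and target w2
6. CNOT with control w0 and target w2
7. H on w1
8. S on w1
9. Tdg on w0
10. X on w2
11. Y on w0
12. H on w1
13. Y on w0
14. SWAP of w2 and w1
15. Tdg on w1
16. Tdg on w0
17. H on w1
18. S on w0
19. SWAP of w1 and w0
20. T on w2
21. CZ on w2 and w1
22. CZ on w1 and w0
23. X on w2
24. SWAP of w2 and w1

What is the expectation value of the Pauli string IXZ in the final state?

The expectation value of IXZ is sqrt(2)/2. Key observation: steps 4-7 multiply out to the identity, so the circuit reduces to the remaining gates.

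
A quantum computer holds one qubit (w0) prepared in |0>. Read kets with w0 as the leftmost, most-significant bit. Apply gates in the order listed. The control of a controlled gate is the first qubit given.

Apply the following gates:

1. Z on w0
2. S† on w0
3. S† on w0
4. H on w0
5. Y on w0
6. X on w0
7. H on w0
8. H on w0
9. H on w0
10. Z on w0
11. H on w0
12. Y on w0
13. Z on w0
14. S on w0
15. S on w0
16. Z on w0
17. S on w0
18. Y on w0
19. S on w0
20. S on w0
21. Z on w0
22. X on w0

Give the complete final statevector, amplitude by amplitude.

The final amplitudes are sqrt(2)*I/2 on |0>, -sqrt(2)/2 on |1>.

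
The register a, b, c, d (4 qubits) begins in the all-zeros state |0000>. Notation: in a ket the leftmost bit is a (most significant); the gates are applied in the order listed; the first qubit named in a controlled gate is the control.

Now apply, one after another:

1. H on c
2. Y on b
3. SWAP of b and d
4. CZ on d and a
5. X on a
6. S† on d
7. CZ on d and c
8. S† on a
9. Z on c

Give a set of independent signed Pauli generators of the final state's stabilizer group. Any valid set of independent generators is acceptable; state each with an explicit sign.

The stabilizer group can be generated by +IIXI, -ZIII, +IZII, -IIIZ, among other valid generating sets.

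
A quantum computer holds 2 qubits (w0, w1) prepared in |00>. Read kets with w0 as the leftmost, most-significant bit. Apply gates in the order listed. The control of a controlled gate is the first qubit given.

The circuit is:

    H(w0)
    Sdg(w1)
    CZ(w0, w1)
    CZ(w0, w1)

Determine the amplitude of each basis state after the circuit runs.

The final amplitudes are sqrt(2)/2 on |00>, 0 on |01>, sqrt(2)/2 on |10>, 0 on |11>. Key observation: gates 3-4 undo each other exactly, leaving only the rest of the circuit to track.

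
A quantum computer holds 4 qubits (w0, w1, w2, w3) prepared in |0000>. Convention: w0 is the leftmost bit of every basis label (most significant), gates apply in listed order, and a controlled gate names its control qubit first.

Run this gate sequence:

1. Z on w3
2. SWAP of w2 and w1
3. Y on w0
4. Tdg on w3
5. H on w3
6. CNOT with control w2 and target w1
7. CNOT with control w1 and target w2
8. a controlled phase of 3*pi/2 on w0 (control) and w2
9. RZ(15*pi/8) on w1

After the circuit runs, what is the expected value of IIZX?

The expectation value of IIZX is 1.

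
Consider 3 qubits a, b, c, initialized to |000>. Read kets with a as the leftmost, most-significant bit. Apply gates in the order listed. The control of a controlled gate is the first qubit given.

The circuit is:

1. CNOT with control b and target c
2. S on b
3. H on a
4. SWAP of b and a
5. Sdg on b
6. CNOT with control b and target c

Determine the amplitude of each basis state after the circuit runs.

The resulting statevector has amplitude sqrt(2)/2 on |000>, -sqrt(2)*I/2 on |011>, and 0 on every other basis state.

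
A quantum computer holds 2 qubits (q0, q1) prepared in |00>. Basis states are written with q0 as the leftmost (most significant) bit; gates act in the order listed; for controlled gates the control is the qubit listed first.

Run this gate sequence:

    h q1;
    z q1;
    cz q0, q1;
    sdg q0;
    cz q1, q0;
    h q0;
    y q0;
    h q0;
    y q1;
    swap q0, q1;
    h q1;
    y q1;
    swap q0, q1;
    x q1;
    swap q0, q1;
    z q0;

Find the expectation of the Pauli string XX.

In the final state, XX has expectation -1.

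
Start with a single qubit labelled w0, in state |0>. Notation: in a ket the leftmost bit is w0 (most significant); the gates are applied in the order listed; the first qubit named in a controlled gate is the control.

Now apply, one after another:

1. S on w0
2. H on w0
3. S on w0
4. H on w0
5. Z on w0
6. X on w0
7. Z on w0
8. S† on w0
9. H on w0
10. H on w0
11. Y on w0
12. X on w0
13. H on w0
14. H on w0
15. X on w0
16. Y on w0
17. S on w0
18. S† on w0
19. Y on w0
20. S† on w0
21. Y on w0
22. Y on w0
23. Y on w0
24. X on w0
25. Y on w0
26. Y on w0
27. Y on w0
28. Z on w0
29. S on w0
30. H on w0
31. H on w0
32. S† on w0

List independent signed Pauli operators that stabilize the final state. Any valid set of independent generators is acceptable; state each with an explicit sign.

The final state is stabilized by the group generated by +Y; other independent generating sets are equally valid. Key observation: steps 11-16 multiply out to the identity, so the circuit reduces to the remaining gates.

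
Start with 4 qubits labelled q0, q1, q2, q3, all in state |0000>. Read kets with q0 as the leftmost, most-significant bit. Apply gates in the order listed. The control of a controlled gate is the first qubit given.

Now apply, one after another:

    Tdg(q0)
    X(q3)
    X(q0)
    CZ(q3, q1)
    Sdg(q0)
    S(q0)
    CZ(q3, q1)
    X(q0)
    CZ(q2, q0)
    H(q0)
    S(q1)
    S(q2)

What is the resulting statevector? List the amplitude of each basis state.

After the circuit, the state carries amplitude sqrt(2)/2 on |0001>, sqrt(2)/2 on |1001>, and 0 on every other basis state. Key observation: the block from step 3 through step 8 cancels to the identity and can be dropped.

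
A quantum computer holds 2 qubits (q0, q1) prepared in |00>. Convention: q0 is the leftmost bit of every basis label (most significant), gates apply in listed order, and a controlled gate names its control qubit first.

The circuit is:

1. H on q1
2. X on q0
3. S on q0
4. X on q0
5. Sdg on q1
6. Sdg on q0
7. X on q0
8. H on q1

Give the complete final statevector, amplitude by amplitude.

The resulting statevector has amplitude 0 on |00>, 0 on |01>, 1/2 + I/2 on |10>, -1/2 + I/2 on |11>.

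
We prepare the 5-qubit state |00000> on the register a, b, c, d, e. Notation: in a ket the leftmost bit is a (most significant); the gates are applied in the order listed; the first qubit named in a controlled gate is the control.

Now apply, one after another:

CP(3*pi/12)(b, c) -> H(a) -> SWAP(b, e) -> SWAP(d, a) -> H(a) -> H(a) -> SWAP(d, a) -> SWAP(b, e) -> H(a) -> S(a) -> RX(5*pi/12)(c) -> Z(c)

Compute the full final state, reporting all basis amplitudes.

After the circuit, the state carries amplitude sqrt(6 - 3*sqrt(2))/4 + sqrt(sqrt(2) + 2)/4 on |00000>, -I*sqrt(2 - sqrt(2))/4 + I*sqrt(3*sqrt(2) + 6)/4 on |00100>, and 0 on every other basis state. Key observation: steps 2-9 multiply out to the identity, so the circuit reduces to the remaining gates.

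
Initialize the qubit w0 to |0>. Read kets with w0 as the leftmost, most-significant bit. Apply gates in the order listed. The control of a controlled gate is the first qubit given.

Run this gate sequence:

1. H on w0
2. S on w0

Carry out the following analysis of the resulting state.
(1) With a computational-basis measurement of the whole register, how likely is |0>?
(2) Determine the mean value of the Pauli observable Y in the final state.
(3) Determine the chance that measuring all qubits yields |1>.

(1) A full measurement returns |0> with probability 1/2.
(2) In the final state, Y has expectation 1.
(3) The probability of measuring |1> is 1/2.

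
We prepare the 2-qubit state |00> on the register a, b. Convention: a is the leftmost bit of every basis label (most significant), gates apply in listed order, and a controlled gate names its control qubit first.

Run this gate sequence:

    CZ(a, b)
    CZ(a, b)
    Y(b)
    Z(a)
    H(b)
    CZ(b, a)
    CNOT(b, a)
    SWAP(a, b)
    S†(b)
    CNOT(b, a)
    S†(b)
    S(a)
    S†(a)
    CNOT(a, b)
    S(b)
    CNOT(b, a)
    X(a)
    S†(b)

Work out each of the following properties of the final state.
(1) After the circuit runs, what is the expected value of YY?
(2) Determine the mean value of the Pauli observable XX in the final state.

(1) In the final state, YY has expectation 1.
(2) The observable XX averages to 1.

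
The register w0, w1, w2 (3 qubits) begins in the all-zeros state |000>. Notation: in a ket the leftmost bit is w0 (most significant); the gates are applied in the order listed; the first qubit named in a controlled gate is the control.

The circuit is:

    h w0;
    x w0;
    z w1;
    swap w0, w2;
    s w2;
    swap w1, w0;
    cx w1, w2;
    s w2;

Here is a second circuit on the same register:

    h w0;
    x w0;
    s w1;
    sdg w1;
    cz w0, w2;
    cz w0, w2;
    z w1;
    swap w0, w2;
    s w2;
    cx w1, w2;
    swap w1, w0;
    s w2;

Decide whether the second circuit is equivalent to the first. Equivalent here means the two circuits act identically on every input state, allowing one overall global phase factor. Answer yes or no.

No, they are not equivalent — no single phase factor reconciles the two unitaries.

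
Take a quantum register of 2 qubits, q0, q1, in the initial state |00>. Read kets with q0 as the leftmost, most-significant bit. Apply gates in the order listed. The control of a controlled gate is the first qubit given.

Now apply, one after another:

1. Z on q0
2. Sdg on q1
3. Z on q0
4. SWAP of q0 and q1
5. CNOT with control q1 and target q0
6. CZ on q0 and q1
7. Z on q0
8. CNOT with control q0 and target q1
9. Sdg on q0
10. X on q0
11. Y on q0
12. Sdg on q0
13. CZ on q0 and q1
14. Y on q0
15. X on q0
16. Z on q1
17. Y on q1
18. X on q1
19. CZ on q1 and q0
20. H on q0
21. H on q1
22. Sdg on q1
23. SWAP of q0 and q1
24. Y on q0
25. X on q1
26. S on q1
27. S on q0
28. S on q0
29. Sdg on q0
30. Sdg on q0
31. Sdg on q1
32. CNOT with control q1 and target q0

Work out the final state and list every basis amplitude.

The resulting statevector has amplitude -I/2 on |00>, -1/2 on |01>, -1/2 on |10>, -I/2 on |11>.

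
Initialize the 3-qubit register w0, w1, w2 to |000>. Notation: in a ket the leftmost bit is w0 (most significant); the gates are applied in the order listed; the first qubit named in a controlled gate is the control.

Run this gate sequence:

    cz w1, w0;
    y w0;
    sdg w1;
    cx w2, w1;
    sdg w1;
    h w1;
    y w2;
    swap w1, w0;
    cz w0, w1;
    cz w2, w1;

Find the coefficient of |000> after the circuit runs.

The amplitude on |000> is 0.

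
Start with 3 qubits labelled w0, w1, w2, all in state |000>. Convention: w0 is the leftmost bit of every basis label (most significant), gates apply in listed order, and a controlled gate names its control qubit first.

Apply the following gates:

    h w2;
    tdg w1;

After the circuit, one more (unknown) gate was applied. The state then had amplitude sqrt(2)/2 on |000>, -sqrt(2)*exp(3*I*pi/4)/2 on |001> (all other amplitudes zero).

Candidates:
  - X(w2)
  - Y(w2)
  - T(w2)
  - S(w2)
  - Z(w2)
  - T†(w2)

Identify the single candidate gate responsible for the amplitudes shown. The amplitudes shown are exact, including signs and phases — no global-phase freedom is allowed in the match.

The applied gate was T†(w2).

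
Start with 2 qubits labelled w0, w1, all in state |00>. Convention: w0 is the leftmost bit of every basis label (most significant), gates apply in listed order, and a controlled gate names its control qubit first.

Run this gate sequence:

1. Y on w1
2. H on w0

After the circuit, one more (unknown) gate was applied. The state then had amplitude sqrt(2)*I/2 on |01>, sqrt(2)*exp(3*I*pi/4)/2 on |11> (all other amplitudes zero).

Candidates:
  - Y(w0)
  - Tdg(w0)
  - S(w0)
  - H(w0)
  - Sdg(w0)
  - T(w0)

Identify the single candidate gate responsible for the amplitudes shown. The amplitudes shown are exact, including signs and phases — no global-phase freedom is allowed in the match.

The applied gate was T(w0).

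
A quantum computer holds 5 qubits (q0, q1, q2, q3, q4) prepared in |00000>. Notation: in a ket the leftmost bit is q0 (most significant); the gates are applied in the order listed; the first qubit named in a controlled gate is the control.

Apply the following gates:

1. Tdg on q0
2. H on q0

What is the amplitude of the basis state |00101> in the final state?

The final state's coefficient on |00101> equals 0.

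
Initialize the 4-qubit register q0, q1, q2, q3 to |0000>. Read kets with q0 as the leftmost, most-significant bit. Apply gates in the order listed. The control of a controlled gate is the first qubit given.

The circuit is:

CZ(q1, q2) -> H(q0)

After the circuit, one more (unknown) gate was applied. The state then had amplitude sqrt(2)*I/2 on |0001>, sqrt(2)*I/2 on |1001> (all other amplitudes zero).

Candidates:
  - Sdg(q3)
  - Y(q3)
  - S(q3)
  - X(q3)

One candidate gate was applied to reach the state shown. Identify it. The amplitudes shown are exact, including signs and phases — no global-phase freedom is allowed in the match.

The applied gate was Y(q3).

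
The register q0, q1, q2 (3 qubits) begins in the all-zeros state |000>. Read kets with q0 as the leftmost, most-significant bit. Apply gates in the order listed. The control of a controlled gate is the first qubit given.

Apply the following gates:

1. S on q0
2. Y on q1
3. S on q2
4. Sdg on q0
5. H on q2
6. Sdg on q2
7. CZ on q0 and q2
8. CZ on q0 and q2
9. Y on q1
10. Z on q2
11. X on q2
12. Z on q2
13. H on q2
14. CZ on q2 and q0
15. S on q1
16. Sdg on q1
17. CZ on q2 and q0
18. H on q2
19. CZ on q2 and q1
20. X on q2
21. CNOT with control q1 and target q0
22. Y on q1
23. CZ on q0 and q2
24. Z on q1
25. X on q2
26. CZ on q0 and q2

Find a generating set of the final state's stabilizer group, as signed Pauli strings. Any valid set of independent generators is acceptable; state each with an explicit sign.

The final state is stabilized by the group generated by +IIY, +ZII, -IZI; other independent generating sets are equally valid.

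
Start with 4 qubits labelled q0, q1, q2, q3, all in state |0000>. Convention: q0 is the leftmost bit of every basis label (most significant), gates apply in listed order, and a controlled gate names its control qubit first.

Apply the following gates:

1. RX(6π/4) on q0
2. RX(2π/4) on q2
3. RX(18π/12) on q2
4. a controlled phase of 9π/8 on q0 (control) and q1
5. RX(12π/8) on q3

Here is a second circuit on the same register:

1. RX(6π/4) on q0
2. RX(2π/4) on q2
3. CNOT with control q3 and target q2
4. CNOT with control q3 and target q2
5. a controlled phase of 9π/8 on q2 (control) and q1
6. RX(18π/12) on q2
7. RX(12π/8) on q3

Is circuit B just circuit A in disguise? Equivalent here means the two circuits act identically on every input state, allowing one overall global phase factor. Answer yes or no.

No — the two circuits implement different unitaries, even allowing a global phase.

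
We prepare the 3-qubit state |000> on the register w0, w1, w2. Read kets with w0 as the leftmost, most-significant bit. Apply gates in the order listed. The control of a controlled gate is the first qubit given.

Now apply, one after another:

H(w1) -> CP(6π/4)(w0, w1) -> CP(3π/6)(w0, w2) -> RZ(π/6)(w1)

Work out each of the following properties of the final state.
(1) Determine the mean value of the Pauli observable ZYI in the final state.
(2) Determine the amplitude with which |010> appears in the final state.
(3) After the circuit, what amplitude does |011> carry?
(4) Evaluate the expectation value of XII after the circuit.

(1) In the final state, ZYI has expectation 1/2.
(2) |010> carries amplitude sqrt(2)*exp(I*pi/12)/2 in the final state.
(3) The amplitude on |011> is 0.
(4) The expectation value of XII is 0.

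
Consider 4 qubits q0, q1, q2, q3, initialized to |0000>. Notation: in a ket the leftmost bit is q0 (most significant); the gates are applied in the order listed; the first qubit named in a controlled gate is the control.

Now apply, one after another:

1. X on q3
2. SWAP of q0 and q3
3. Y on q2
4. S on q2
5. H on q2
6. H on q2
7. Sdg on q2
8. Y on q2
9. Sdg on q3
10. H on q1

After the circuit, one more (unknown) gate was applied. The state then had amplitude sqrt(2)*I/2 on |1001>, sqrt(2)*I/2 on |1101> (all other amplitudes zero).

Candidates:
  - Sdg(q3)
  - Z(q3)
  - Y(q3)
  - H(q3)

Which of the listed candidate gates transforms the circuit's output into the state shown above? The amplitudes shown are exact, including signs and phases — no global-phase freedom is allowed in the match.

It was Y(q3) that produced the state shown.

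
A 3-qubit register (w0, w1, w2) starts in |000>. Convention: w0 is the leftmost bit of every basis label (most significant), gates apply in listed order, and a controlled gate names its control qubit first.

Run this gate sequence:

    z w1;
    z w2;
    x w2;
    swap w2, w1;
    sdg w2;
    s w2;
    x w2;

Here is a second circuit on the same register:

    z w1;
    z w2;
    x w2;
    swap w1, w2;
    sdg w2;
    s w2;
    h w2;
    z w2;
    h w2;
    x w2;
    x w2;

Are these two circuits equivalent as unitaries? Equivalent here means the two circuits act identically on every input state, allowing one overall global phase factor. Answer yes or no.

Yes, they are equivalent — the unitaries differ by at most a global phase.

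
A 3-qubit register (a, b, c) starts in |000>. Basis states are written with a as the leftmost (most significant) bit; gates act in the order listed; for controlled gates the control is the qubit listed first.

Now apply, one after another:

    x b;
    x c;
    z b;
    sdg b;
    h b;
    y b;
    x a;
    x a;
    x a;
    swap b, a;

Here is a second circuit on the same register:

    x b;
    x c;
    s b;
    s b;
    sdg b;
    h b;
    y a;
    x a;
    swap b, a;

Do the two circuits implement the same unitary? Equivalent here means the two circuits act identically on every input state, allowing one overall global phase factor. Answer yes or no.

No: there is an input state on which the two circuits produce genuinely different outputs (not merely differing by a phase).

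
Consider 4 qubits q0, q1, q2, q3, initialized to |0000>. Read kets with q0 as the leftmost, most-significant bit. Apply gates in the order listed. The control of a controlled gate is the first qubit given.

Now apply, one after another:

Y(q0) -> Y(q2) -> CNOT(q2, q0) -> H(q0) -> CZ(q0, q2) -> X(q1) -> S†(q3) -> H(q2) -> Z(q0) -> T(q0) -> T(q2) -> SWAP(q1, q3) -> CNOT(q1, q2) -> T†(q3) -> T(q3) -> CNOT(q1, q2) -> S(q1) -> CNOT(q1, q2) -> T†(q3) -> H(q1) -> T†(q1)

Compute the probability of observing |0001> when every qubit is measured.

The probability of measuring |0001> is 1/8.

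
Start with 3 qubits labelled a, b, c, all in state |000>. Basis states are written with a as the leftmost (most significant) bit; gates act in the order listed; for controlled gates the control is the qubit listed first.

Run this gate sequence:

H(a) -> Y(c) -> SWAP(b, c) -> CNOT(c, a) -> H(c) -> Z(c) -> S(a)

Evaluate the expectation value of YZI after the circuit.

The expectation value of YZI is -1.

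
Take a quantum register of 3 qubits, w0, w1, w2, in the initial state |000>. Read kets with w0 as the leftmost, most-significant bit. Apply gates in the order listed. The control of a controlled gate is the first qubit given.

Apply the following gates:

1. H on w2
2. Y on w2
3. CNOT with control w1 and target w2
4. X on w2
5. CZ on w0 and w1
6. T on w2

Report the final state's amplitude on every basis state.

The final amplitudes are sqrt(2)*I/2 on |000>, -sqrt(2)*exp(3*I*pi/4)/2 on |001>, and 0 on every other basis state.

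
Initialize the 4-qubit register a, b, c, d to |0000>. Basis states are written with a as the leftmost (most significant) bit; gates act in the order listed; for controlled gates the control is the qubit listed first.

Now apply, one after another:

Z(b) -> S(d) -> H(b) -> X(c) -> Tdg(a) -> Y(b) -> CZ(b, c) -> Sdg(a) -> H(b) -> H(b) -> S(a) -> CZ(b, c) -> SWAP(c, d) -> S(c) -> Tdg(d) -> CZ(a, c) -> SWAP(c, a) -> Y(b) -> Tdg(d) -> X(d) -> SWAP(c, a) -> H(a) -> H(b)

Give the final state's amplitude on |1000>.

The amplitude on |1000> is -sqrt(2)*I/2. Key observation: gates 7-12 undo each other exactly, leaving only the rest of the circuit to track.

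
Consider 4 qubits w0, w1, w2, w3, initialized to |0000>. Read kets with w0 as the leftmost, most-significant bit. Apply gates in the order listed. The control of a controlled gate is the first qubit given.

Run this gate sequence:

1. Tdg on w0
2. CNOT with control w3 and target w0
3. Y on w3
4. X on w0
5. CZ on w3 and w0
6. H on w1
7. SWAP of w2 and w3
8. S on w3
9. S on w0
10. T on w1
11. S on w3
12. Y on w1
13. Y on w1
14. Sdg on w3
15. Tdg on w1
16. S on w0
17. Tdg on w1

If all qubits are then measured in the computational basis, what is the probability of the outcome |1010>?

Outcome |1010> occurs with probability 1/2. Key observation: the block from step 10 through step 15 cancels to the identity and can be dropped.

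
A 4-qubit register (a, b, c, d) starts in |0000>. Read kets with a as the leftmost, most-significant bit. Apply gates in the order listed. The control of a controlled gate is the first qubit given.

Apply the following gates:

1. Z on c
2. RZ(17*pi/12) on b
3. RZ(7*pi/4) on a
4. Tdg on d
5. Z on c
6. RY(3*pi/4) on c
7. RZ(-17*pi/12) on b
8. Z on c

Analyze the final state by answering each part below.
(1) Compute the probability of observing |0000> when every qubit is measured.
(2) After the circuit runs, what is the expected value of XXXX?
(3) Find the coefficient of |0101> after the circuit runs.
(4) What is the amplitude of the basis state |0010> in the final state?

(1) A full measurement returns |0000> with probability 1/2 - sqrt(2)/4.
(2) In the final state, XXXX has expectation 0.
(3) |0101> carries amplitude 0 in the final state.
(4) |0010> carries amplitude sqrt(sqrt(2) + 2)*exp(I*pi/8)/2 in the final state.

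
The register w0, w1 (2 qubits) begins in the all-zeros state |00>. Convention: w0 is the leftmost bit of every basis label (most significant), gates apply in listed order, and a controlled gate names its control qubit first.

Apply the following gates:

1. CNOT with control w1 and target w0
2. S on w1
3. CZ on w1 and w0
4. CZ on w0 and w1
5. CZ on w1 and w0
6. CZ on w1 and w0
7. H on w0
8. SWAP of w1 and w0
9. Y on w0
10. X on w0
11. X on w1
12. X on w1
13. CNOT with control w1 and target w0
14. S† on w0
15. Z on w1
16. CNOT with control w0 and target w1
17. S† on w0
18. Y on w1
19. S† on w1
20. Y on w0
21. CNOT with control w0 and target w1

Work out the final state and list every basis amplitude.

After the circuit, the state carries amplitude 0 on |00>, sqrt(2)/2 on |01>, -sqrt(2)/2 on |10>, 0 on |11>.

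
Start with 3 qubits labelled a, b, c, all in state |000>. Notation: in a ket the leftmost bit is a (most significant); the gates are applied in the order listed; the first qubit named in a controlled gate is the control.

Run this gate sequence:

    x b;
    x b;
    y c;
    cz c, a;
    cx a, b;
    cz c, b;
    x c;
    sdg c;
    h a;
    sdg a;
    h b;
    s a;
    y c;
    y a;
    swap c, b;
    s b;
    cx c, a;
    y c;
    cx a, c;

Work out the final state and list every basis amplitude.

After the circuit, the state carries amplitude 0 on |000>, 0 on |001>, -I/2 on |010>, -I/2 on |011>, 0 on |100>, 0 on |101>, I/2 on |110>, I/2 on |111>. Key observation: the block from step 1 through step 2 cancels to the identity and can be dropped.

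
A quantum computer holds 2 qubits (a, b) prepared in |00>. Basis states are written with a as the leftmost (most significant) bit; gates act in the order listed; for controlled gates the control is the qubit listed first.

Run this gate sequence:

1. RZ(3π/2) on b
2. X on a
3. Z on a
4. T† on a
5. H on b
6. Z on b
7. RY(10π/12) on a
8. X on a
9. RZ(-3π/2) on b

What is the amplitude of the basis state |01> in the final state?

The amplitude on |01> is (-1 + sqrt(3))*exp(I*pi/4)/4.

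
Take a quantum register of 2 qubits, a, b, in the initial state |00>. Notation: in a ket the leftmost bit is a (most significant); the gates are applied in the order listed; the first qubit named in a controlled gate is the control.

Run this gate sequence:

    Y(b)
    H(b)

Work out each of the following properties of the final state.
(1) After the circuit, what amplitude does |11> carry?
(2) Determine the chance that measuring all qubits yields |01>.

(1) |11> carries amplitude 0 in the final state.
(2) A full measurement returns |01> with probability 1/2.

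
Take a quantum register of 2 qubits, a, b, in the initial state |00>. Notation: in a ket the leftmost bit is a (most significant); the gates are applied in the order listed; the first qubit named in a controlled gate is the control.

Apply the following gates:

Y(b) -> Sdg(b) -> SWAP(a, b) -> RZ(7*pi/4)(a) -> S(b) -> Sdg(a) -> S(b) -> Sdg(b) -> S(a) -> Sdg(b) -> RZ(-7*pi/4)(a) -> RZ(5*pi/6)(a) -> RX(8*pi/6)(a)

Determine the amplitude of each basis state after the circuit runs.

The resulting statevector has amplitude -sqrt(3)*exp(11*I*pi/12)/2 on |00>, 0 on |01>, -exp(5*I*pi/12)/2 on |10>, 0 on |11>.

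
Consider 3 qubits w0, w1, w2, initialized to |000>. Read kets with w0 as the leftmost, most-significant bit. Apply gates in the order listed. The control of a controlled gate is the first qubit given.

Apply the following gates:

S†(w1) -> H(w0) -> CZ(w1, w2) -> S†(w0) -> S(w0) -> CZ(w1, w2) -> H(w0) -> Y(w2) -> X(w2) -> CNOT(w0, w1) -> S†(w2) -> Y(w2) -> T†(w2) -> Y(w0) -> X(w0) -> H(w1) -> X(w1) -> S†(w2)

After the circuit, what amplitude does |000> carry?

|000> carries amplitude 0 in the final state. Key observation: steps 2-7 multiply out to the identity, so the circuit reduces to the remaining gates.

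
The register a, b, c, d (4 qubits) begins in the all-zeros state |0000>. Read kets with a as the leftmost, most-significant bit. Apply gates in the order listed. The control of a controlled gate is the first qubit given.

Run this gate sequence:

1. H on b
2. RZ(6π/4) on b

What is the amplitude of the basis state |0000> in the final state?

The final state's coefficient on |0000> equals -sqrt(2)*exp(I*pi/4)/2.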